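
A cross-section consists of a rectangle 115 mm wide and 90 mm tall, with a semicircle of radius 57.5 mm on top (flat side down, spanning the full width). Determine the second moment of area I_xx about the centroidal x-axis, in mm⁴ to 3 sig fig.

Break the section into simple shapes (no overlaps), measuring from the bottom-left corner of the bounding box.
Rectangular body: 115 × 90, A = 10 350 mm², y = 45 mm, Ī = 6 986 250 mm⁴.
Semicircular cap: semicircle r = 57.5, A = 5193.4 mm², y = 114.4 mm, Ī = 1 199 785 mm⁴.
Centroid: ȳ = ΣA·y / ΣA = 68.189 mm.
Transfer each piece to the centroidal x-axis using Ī + A·d² with d = y − 68.189:
  rectangular body: d = -23.189 mm → contributes +12 551 989 mm⁴
  semicircular cap: d = 46.214 mm → contributes +12 291 729 mm⁴
Total I = 24 843 718 mm⁴.

I_xx ≈ 2.48 × 10⁷ mm⁴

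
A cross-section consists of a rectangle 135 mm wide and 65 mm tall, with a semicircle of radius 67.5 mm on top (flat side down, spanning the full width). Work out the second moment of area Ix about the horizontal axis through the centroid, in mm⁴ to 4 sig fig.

Split into non-overlapping primitives; take the origin at the lower-left of the bounding box.
Rectangular body: 135 × 65, A = 8 775 mm², y = 32.5 mm, Ī = 3 089 531 mm⁴.
Semicircular cap: semicircle r = 67.5, A = 7156.94 mm², y = 93.6479 mm, Ī = 2 278 490 mm⁴.
Centroid: ȳ = ΣA·y / ΣA = 59.9688 mm.
Transfer each piece to the horizontal axis through the centroid using Ī + A·d² with d = y − 59.9688:
  rectangular body: d = -27.4688 mm → contributes +9 710 592 mm⁴
  semicircular cap: d = 33.6791 mm → contributes +10 396 457 mm⁴
Total I = 20 107 048 mm⁴.

Ix ≈ 2.011 × 10⁷ mm⁴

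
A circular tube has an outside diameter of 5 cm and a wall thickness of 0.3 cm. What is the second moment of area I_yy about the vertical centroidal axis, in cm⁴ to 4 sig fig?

I_yy ≈ 12.28 cm⁴

Break the section into simple shapes (no overlaps), measuring from the bottom-left corner of the bounding box.
Outer circle: ⌀5, A = 19.635 cm², x = 2.5 cm, Ī = 30.6796 cm⁴.
Bore (subtracted): ⌀4.4, A = 15.2053 cm², x = 2.5 cm, Ī = 18.3984 cm⁴.
By symmetry the centroid is at mid-width, x̄ = 2.5 cm.
All pieces are centred on the vertical centroidal axis, so I = ΣĪ (holes subtracted) = 12.2812 cm⁴.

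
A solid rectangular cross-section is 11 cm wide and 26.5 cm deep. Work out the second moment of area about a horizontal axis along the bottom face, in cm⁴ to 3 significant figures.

I_base ≈ 6.82 × 10⁴ cm⁴

The section: 11 × 26.5, A = 291.5 cm², y = 13.25 cm, Ī = 17 059 cm⁴.
Transfer it to the base of the section using Ī + A·d² with d = y − 0:
  the section: d = 13.25 cm → contributes +68 235 cm⁴
Total I = 68 235 cm⁴.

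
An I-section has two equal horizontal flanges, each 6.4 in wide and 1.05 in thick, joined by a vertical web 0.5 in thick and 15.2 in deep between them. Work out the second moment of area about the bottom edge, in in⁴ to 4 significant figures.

Split into non-overlapping primitives; take the origin at the lower-left of the bounding box.
Bottom flange: 6.4 × 1.05, A = 6.72 in², y = 0.525 in, Ī = 0.6174 in⁴.
Web: 0.5 × 15.2, A = 7.6 in², y = 8.65 in, Ī = 146.325 in⁴.
Top flange: 6.4 × 1.05, A = 6.72 in², y = 16.775 in, Ī = 0.6174 in⁴.
Transfer each piece to a horizontal axis along the bottom face using Ī + A·d² with d = y − 0:
  bottom flange: d = 0.525 in → contributes +2.4696 in⁴
  web: d = 8.65 in → contributes +714.976 in⁴
  top flange: d = 16.775 in → contributes +1891.63 in⁴
Total I = 2609.08 in⁴.

I_base ≈ 2609 in⁴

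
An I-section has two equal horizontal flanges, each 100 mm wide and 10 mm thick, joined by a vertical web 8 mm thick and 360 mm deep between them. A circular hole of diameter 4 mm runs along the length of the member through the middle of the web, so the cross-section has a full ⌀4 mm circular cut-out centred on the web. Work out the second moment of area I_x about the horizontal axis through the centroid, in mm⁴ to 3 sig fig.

Decompose the section into non-overlapping parts with the origin at the bottom-left of its bounding rectangle.
Bottom flange: 100 × 10, A = 1 000 mm², y = 5 mm, Ī = 8333.3 mm⁴.
Web: 8 × 360, A = 2 880 mm², y = 190 mm, Ī = 31 104 000 mm⁴.
Top flange: 100 × 10, A = 1 000 mm², y = 375 mm, Ī = 8333.3 mm⁴.
Hole (subtracted): ⌀4, A = 12.566 mm², y = 190 mm, Ī = 12.566 mm⁴.
By symmetry the centroid is at mid-height, ȳ = 190 mm.
Transfer each piece to the horizontal axis through the centroid using Ī + A·d² with d = y − 190:
  bottom flange: d = -185 mm → contributes +34 233 333 mm⁴
  web: d = 0 mm → contributes +31 104 000 mm⁴
  top flange: d = 185 mm → contributes +34 233 333 mm⁴
  hole: d = 0 mm → contributes −12.566 mm⁴
Total I = 99 570 654 mm⁴.

I_x ≈ 9.96 × 10⁷ mm⁴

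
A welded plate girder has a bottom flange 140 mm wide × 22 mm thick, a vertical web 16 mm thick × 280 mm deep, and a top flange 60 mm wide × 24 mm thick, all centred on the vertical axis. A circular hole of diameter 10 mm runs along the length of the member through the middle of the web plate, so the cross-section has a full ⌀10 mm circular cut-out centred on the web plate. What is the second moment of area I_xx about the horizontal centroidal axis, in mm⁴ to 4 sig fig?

Treat the section as a set of non-overlapping primitives; coordinates are from the bounding-box lower-left.
Bottom plate: 140 × 22, A = 3 080 mm², y = 11 mm, Ī = 124 227 mm⁴.
Web plate: 16 × 280, A = 4 480 mm², y = 162 mm, Ī = 29 269 333 mm⁴.
Top plate: 60 × 24, A = 1 440 mm², y = 314 mm, Ī = 69 120 mm⁴.
Hole (subtracted): ⌀10, A = 78.5398 mm², y = 162 mm, Ī = 490.874 mm⁴.
Centroid: ȳ = ΣA·y / ΣA = 134.404 mm.
Transfer each piece to the horizontal centroidal axis using Ī + A·d² with d = y − 134.404:
  bottom plate: d = -123.404 mm → contributes +47 027 864 mm⁴
  web plate: d = 27.5964 mm → contributes +32 681 123 mm⁴
  top plate: d = 179.596 mm → contributes +46 516 118 mm⁴
  hole: d = 27.5964 mm → contributes −60303.7 mm⁴
Total I = 126 164 801 mm⁴.

I_xx ≈ 1.262 × 10⁸ mm⁴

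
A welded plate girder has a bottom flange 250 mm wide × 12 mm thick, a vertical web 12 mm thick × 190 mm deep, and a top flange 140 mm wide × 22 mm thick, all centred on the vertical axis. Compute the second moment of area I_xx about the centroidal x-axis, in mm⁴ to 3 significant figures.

I_xx ≈ 7.22 × 10⁷ mm⁴

Split into non-overlapping primitives; take the origin at the lower-left of the bounding box.
Bottom plate: 250 × 12, A = 3 000 mm², y = 6 mm, Ī = 36 000 mm⁴.
Web plate: 12 × 190, A = 2 280 mm², y = 107 mm, Ī = 6 859 000 mm⁴.
Top plate: 140 × 22, A = 3 080 mm², y = 213 mm, Ī = 124 227 mm⁴.
Centroid: ȳ = ΣA·y / ΣA = 109.81 mm.
Transfer each piece to the centroidal x-axis using Ī + A·d² with d = y − 109.81:
  bottom plate: d = -103.81 mm → contributes +32 364 684 mm⁴
  web plate: d = -2.8086 mm → contributes +6 876 985 mm⁴
  top plate: d = 103.19 mm → contributes +32 921 491 mm⁴
Total I = 72 163 160 mm⁴.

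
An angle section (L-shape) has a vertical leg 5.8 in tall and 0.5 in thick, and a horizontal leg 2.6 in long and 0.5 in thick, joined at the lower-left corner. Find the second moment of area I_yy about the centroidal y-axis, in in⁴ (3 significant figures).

I_yy ≈ 1.75 in⁴

Decompose the section into non-overlapping parts with the origin at the bottom-left of its bounding rectangle.
Vertical leg: 0.5 × 5.8, A = 2.9 in², x = 0.25 in, Ī = 0.060417 in⁴.
Horizontal leg (remainder): 2.1 × 0.5, A = 1.05 in², x = 1.55 in, Ī = 0.38588 in⁴.
Centroid: x̄ = ΣA·x / ΣA = 0.59557 in.
Transfer each piece to the centroidal y-axis using Ī + A·d² with d = x − 0.59557:
  vertical leg: d = -0.34557 in → contributes +0.40673 in⁴
  horizontal leg (remainder): d = 0.95443 in → contributes +1.3424 in⁴
Total I = 1.7491 in⁴.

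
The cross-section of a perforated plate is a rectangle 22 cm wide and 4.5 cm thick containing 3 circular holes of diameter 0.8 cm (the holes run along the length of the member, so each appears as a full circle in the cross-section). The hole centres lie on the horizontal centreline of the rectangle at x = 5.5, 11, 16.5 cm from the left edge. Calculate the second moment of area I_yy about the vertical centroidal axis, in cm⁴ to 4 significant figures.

I_yy ≈ 3963 cm⁴

Break the section into simple shapes (no overlaps), measuring from the bottom-left corner of the bounding box.
Plate: 22 × 4.5, A = 99 cm², x = 11 cm, Ī = 3 993 cm⁴.
Hole 1 (subtracted): ⌀0.8, A = 0.502655 cm², x = 5.5 cm, Ī = 0.0201062 cm⁴.
Hole 2 (subtracted): ⌀0.8, A = 0.502655 cm², x = 11 cm, Ī = 0.0201062 cm⁴.
Hole 3 (subtracted): ⌀0.8, A = 0.502655 cm², x = 16.5 cm, Ī = 0.0201062 cm⁴.
By symmetry the centroid is at mid-width, x̄ = 11 cm.
Transfer each piece to the vertical centroidal axis using Ī + A·d² with d = x − 11:
  plate: d = 0 cm → contributes +3 993 cm⁴
  hole 1: d = -5.5 cm → contributes −15.2254 cm⁴
  hole 2: d = 0 cm → contributes −0.0201062 cm⁴
  hole 3: d = 5.5 cm → contributes −15.2254 cm⁴
Total I = 3962.53 cm⁴.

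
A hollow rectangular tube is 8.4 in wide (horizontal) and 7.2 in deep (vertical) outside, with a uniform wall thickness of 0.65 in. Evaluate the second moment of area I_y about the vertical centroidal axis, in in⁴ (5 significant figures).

I_y ≈ 179.65 in⁴

Decompose the section into non-overlapping parts with the origin at the bottom-left of its bounding rectangle.
Outer rectangle: 8.4 × 7.2, A = 60.48 in², x = 4.2 in, Ī = 355.6224 in⁴.
Inner void (subtracted): 7.1 × 5.9, A = 41.89 in², x = 4.2 in, Ī = 175.9729 in⁴.
By symmetry the centroid is at mid-width, x̄ = 4.2 in.
All pieces are centred on the vertical centroidal axis, so I = ΣĪ (holes subtracted) = 179.6495 in⁴.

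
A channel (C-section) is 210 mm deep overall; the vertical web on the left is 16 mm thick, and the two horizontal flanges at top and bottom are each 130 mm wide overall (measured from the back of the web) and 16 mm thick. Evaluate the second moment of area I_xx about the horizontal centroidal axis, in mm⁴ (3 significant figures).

Treat the section as a set of non-overlapping primitives; coordinates are from the bounding-box lower-left.
Web: 16 × 210, A = 3 360 mm², y = 105 mm, Ī = 12 348 000 mm⁴.
Top flange (beyond web): 114 × 16, A = 1 824 mm², y = 202 mm, Ī = 38 912 mm⁴.
Bottom flange (beyond web): 114 × 16, A = 1 824 mm², y = 8 mm, Ī = 38 912 mm⁴.
By symmetry the centroid is at mid-height, ȳ = 105 mm.
Transfer each piece to the horizontal centroidal axis using Ī + A·d² with d = y − 105:
  web: d = 0 mm → contributes +12 348 000 mm⁴
  top flange (beyond web): d = 97 mm → contributes +17 200 928 mm⁴
  bottom flange (beyond web): d = -97 mm → contributes +17 200 928 mm⁴
Total I = 46 749 856 mm⁴.

I_xx ≈ 4.67 × 10⁷ mm⁴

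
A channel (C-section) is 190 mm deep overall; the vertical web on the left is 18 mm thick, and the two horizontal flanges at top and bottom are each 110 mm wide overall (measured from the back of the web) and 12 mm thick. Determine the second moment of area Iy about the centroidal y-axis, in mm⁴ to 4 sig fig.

Iy ≈ 5.709 × 10⁶ mm⁴

Break the section into simple shapes (no overlaps), measuring from the bottom-left corner of the bounding box.
Web: 18 × 190, A = 3 420 mm², x = 9 mm, Ī = 92 340 mm⁴.
Top flange (beyond web): 92 × 12, A = 1 104 mm², x = 64 mm, Ī = 778 688 mm⁴.
Bottom flange (beyond web): 92 × 12, A = 1 104 mm², x = 64 mm, Ī = 778 688 mm⁴.
Centroid: x̄ = ΣA·x / ΣA = 30.5778 mm.
Transfer each piece to the centroidal y-axis using Ī + A·d² with d = x − 30.5778:
  web: d = -21.5778 mm → contributes +1 684 701 mm⁴
  top flange (beyond web): d = 33.4222 mm → contributes +2 011 902 mm⁴
  bottom flange (beyond web): d = 33.4222 mm → contributes +2 011 902 mm⁴
Total I = 5 708 505 mm⁴.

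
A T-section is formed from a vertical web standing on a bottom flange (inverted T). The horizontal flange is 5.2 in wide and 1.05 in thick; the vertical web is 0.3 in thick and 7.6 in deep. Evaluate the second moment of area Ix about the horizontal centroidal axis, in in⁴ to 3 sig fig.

Ix ≈ 41.6 in⁴

Split into non-overlapping primitives; take the origin at the lower-left of the bounding box.
Flange: 5.2 × 1.05, A = 5.46 in², y = 0.525 in, Ī = 0.50164 in⁴.
Web: 0.3 × 7.6, A = 2.28 in², y = 4.85 in, Ī = 10.974 in⁴.
Centroid: ȳ = ΣA·y / ΣA = 1.799 in.
Transfer each piece to the horizontal centroidal axis using Ī + A·d² with d = y − 1.799:
  flange: d = -1.274 in → contributes +9.3641 in⁴
  web: d = 3.051 in → contributes +32.198 in⁴
Total I = 41.562 in⁴.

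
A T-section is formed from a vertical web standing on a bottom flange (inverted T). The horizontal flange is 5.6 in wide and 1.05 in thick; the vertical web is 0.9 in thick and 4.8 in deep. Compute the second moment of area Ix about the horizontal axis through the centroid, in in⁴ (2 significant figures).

Treat the section as a set of non-overlapping primitives; coordinates are from the bounding-box lower-left.
Flange: 5.6 × 1.05, A = 5.88 in², y = 0.525 in, Ī = 0.5402 in⁴.
Web: 0.9 × 4.8, A = 4.32 in², y = 3.45 in, Ī = 8.294 in⁴.
Centroid: ȳ = ΣA·y / ΣA = 1.764 in.
Transfer each piece to the horizontal axis through the centroid using Ī + A·d² with d = y − 1.764:
  flange: d = -1.239 in → contributes +9.564 in⁴
  web: d = 1.686 in → contributes +20.58 in⁴
Total I = 30.14 in⁴.

Ix ≈ 30 in⁴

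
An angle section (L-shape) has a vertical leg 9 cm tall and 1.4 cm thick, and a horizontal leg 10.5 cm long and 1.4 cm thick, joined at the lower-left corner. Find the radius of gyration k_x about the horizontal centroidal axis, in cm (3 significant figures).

k_x ≈ 2.65 cm

Break the section into simple shapes (no overlaps), measuring from the bottom-left corner of the bounding box.
Vertical leg: 1.4 × 9, A = 12.6 cm², y = 4.5 cm, Ī = 85.05 cm⁴.
Horizontal leg (remainder): 9.1 × 1.4, A = 12.74 cm², y = 0.7 cm, Ī = 2.0809 cm⁴.
Centroid: ȳ = ΣA·y / ΣA = 2.5895 cm.
Transfer each piece to the horizontal centroidal axis using Ī + A·d² with d = y − 2.5895:
  vertical leg: d = 1.9105 cm → contributes +131.04 cm⁴
  horizontal leg (remainder): d = -1.8895 cm → contributes +47.565 cm⁴
Total I = 178.61 cm⁴.
Radius of gyration: k = √(I/A) = √(178.61 / 25.34) = 2.6549 cm.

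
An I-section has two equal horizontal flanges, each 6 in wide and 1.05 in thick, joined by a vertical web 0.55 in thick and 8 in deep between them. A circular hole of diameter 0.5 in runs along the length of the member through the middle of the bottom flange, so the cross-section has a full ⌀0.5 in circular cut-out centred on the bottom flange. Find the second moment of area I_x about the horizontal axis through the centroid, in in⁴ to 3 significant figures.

I_x ≈ 279 in⁴

Break the section into simple shapes (no overlaps), measuring from the bottom-left corner of the bounding box.
Bottom flange: 6 × 1.05, A = 6.3 in², y = 0.525 in, Ī = 0.57881 in⁴.
Web: 0.55 × 8, A = 4.4 in², y = 5.05 in, Ī = 23.467 in⁴.
Top flange: 6 × 1.05, A = 6.3 in², y = 9.575 in, Ī = 0.57881 in⁴.
Hole (subtracted): ⌀0.5, A = 0.19635 in², y = 0.525 in, Ī = 0.003068 in⁴.
Centroid: ȳ = ΣA·y / ΣA = 5.1029 in.
Transfer each piece to the horizontal axis through the centroid using Ī + A·d² with d = y − 5.1029:
  bottom flange: d = -4.5779 in → contributes +132.61 in⁴
  web: d = -0.052874 in → contributes +23.479 in⁴
  top flange: d = 4.4721 in → contributes +126.58 in⁴
  hole: d = -4.5779 in → contributes −4.118 in⁴
Total I = 278.55 in⁴.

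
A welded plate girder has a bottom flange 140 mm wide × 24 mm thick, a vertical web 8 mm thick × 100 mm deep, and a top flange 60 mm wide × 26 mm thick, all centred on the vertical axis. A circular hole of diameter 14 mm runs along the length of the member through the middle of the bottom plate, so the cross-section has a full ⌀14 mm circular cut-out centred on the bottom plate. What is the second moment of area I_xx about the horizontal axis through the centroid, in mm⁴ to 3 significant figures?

Split into non-overlapping primitives; take the origin at the lower-left of the bounding box.
Bottom plate: 140 × 24, A = 3 360 mm², y = 12 mm, Ī = 161 280 mm⁴.
Web plate: 8 × 100, A = 800 mm², y = 74 mm, Ī = 666 667 mm⁴.
Top plate: 60 × 26, A = 1 560 mm², y = 137 mm, Ī = 87 880 mm⁴.
Hole (subtracted): ⌀14, A = 153.94 mm², y = 12 mm, Ī = 1885.7 mm⁴.
Centroid: ȳ = ΣA·y / ΣA = 55.945 mm.
Transfer each piece to the horizontal axis through the centroid using Ī + A·d² with d = y − 55.945:
  bottom plate: d = -43.945 mm → contributes +6 649 956 mm⁴
  web plate: d = 18.055 mm → contributes +927 456 mm⁴
  top plate: d = 81.055 mm → contributes +10 336 971 mm⁴
  hole: d = -43.945 mm → contributes −299 164 mm⁴
Total I = 17 615 220 mm⁴.

I_xx ≈ 1.76 × 10⁷ mm⁴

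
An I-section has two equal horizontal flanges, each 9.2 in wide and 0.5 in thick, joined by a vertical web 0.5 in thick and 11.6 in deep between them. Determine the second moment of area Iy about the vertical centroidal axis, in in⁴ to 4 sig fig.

Treat the section as a set of non-overlapping primitives; coordinates are from the bounding-box lower-left.
Bottom flange: 9.2 × 0.5, A = 4.6 in², x = 4.6 in, Ī = 32.4453 in⁴.
Web: 0.5 × 11.6, A = 5.8 in², x = 4.6 in, Ī = 0.120833 in⁴.
Top flange: 9.2 × 0.5, A = 4.6 in², x = 4.6 in, Ī = 32.4453 in⁴.
By symmetry the centroid is at mid-width, x̄ = 4.6 in.
All pieces are centred on the vertical centroidal axis, so I = ΣĪ = 65.0115 in⁴.

Iy ≈ 65.01 in⁴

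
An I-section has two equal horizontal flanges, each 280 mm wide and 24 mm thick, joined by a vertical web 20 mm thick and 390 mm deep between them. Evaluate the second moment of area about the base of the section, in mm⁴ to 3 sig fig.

Treat the section as a set of non-overlapping primitives; coordinates are from the bounding-box lower-left.
Bottom flange: 280 × 24, A = 6 720 mm², y = 12 mm, Ī = 322 560 mm⁴.
Web: 20 × 390, A = 7 800 mm², y = 219 mm, Ī = 98 865 000 mm⁴.
Top flange: 280 × 24, A = 6 720 mm², y = 426 mm, Ī = 322 560 mm⁴.
Transfer each piece to the bottom edge using Ī + A·d² with d = y − 0:
  bottom flange: d = 12 mm → contributes +1 290 240 mm⁴
  web: d = 219 mm → contributes +472 960 800 mm⁴
  top flange: d = 426 mm → contributes +1 219 841 280 mm⁴
Total I = 1 694 092 320 mm⁴.

I_base ≈ 1.69 × 10⁹ mm⁴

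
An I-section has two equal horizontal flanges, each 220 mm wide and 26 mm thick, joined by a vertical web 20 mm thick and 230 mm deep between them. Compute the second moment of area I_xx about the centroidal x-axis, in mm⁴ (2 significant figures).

Decompose the section into non-overlapping parts with the origin at the bottom-left of its bounding rectangle.
Bottom flange: 220 × 26, A = 5 720 mm², y = 13 mm, Ī = 322 227 mm⁴.
Web: 20 × 230, A = 4 600 mm², y = 141 mm, Ī = 20 278 333 mm⁴.
Top flange: 220 × 26, A = 5 720 mm², y = 269 mm, Ī = 322 227 mm⁴.
By symmetry the centroid is at mid-height, ȳ = 141 mm.
Transfer each piece to the centroidal x-axis using Ī + A·d² with d = y − 141:
  bottom flange: d = -128 mm → contributes +94 038 707 mm⁴
  web: d = 0 mm → contributes +20 278 333 mm⁴
  top flange: d = 128 mm → contributes +94 038 707 mm⁴
Total I = 208 355 747 mm⁴.

I_xx ≈ 2.1 × 10⁸ mm⁴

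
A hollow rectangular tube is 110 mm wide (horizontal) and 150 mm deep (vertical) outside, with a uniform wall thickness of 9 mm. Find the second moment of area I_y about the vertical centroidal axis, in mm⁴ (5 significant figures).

Treat the section as a set of non-overlapping primitives; coordinates are from the bounding-box lower-left.
Outer rectangle: 110 × 150, A = 16 500 mm², x = 55 mm, Ī = 16 637 500 mm⁴.
Inner void (subtracted): 92 × 132, A = 12 144 mm², x = 55 mm, Ī = 8 565 568 mm⁴.
By symmetry the centroid is at mid-width, x̄ = 55 mm.
All pieces are centred on the vertical centroidal axis, so I = ΣĪ (holes subtracted) = 8 071 932 mm⁴.

I_y ≈ 8.0719 × 10⁶ mm⁴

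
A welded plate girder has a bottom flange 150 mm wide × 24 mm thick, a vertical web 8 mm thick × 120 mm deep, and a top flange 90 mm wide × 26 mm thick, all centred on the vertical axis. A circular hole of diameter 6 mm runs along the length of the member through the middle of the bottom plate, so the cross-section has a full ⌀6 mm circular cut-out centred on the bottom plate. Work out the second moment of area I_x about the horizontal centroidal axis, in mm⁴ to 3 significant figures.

Split into non-overlapping primitives; take the origin at the lower-left of the bounding box.
Bottom plate: 150 × 24, A = 3 600 mm², y = 12 mm, Ī = 172 800 mm⁴.
Web plate: 8 × 120, A = 960 mm², y = 84 mm, Ī = 1 152 000 mm⁴.
Top plate: 90 × 26, A = 2 340 mm², y = 157 mm, Ī = 131 820 mm⁴.
Hole (subtracted): ⌀6, A = 28.274 mm², y = 12 mm, Ī = 63.617 mm⁴.
Centroid: ȳ = ΣA·y / ΣA = 71.435 mm.
Transfer each piece to the horizontal centroidal axis using Ī + A·d² with d = y − 71.435:
  bottom plate: d = -59.435 mm → contributes +12 889 806 mm⁴
  web plate: d = 12.565 mm → contributes +1 303 568 mm⁴
  top plate: d = 85.565 mm → contributes +17 263 883 mm⁴
  hole: d = -59.435 mm → contributes −99 943 mm⁴
Total I = 31 357 314 mm⁴.

I_x ≈ 3.14 × 10⁷ mm⁴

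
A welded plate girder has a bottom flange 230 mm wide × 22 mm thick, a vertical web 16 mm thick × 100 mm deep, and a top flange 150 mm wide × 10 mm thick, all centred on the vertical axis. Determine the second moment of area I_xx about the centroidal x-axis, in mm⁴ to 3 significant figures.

I_xx ≈ 1.86 × 10⁷ mm⁴

Treat the section as a set of non-overlapping primitives; coordinates are from the bounding-box lower-left.
Bottom plate: 230 × 22, A = 5 060 mm², y = 11 mm, Ī = 204 087 mm⁴.
Web plate: 16 × 100, A = 1 600 mm², y = 72 mm, Ī = 1 333 333 mm⁴.
Top plate: 150 × 10, A = 1 500 mm², y = 127 mm, Ī = 12 500 mm⁴.
Centroid: ȳ = ΣA·y / ΣA = 44.284 mm.
Transfer each piece to the centroidal x-axis using Ī + A·d² with d = y − 44.284:
  bottom plate: d = -33.284 mm → contributes +5 809 785 mm⁴
  web plate: d = 27.716 mm → contributes +2 562 388 mm⁴
  top plate: d = 82.716 mm → contributes +10 275 327 mm⁴
Total I = 18 647 500 mm⁴.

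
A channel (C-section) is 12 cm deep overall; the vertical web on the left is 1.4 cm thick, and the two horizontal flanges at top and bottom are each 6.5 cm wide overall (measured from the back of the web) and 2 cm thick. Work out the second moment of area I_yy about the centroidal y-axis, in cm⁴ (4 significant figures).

I_yy ≈ 144.3 cm⁴

Break the section into simple shapes (no overlaps), measuring from the bottom-left corner of the bounding box.
Web: 1.4 × 12, A = 16.8 cm², x = 0.7 cm, Ī = 2.744 cm⁴.
Top flange (beyond web): 5.1 × 2, A = 10.2 cm², x = 3.95 cm, Ī = 22.1085 cm⁴.
Bottom flange (beyond web): 5.1 × 2, A = 10.2 cm², x = 3.95 cm, Ī = 22.1085 cm⁴.
Centroid: x̄ = ΣA·x / ΣA = 2.48226 cm.
Transfer each piece to the centroidal y-axis using Ī + A·d² with d = x − 2.48226:
  web: d = -1.78226 cm → contributes +56.1083 cm⁴
  top flange (beyond web): d = 1.46774 cm → contributes +44.082 cm⁴
  bottom flange (beyond web): d = 1.46774 cm → contributes +44.082 cm⁴
Total I = 144.272 cm⁴.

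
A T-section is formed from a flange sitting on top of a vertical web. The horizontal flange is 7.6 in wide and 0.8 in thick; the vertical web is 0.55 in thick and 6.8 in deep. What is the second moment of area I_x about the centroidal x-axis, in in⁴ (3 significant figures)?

I_x ≈ 48.2 in⁴

Decompose the section into non-overlapping parts with the origin at the bottom-left of its bounding rectangle.
Flange: 7.6 × 0.8, A = 6.08 in², y = 7.2 in, Ī = 0.32427 in⁴.
Web: 0.55 × 6.8, A = 3.74 in², y = 3.4 in, Ī = 14.411 in⁴.
Centroid: ȳ = ΣA·y / ΣA = 5.7527 in.
Transfer each piece to the centroidal x-axis using Ī + A·d² with d = y − 5.7527:
  flange: d = 1.4473 in → contributes +13.059 in⁴
  web: d = -2.3527 in → contributes +35.114 in⁴
Total I = 48.173 in⁴.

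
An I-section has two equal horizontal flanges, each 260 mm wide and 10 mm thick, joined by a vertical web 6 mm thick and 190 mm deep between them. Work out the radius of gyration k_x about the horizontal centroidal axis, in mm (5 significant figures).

Split into non-overlapping primitives; take the origin at the lower-left of the bounding box.
Bottom flange: 260 × 10, A = 2 600 mm², y = 5 mm, Ī = 21666.67 mm⁴.
Web: 6 × 190, A = 1 140 mm², y = 105 mm, Ī = 3 429 500 mm⁴.
Top flange: 260 × 10, A = 2 600 mm², y = 205 mm, Ī = 21666.67 mm⁴.
By symmetry the centroid is at mid-height, ȳ = 105 mm.
Transfer each piece to the horizontal centroidal axis using Ī + A·d² with d = y − 105:
  bottom flange: d = -100 mm → contributes +26 021 667 mm⁴
  web: d = 0 mm → contributes +3 429 500 mm⁴
  top flange: d = 100 mm → contributes +26 021 667 mm⁴
Total I = 55 472 833 mm⁴.
Radius of gyration: k = √(I/A) = √(55 472 833 / 6 340) = 93.53961 mm.

k_x ≈ 93.540 mm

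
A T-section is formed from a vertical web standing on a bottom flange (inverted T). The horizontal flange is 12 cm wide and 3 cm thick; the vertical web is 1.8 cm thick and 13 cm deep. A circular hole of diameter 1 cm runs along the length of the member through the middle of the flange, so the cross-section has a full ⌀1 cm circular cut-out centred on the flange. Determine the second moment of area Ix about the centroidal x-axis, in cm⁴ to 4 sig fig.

Split into non-overlapping primitives; take the origin at the lower-left of the bounding box.
Flange: 12 × 3, A = 36 cm², y = 1.5 cm, Ī = 27 cm⁴.
Web: 1.8 × 13, A = 23.4 cm², y = 9.5 cm, Ī = 329.55 cm⁴.
Hole (subtracted): ⌀1, A = 0.785398 cm², y = 1.5 cm, Ī = 0.0490874 cm⁴.
Centroid: ȳ = ΣA·y / ΣA = 4.69374 cm.
Transfer each piece to the centroidal x-axis using Ī + A·d² with d = y − 4.69374:
  flange: d = -3.19374 cm → contributes +394.2 cm⁴
  web: d = 4.80626 cm → contributes +870.092 cm⁴
  hole: d = -3.19374 cm → contributes −8.06015 cm⁴
Total I = 1256.23 cm⁴.

Ix ≈ 1256 cm⁴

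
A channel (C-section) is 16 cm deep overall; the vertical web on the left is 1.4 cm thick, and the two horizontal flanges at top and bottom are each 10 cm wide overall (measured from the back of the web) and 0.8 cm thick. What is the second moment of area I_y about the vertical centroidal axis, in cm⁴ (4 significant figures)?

Treat the section as a set of non-overlapping primitives; coordinates are from the bounding-box lower-left.
Web: 1.4 × 16, A = 22.4 cm², x = 0.7 cm, Ī = 3.65867 cm⁴.
Top flange (beyond web): 8.6 × 0.8, A = 6.88 cm², x = 5.7 cm, Ī = 42.4037 cm⁴.
Bottom flange (beyond web): 8.6 × 0.8, A = 6.88 cm², x = 5.7 cm, Ī = 42.4037 cm⁴.
Centroid: x̄ = ΣA·x / ΣA = 2.60265 cm.
Transfer each piece to the vertical centroidal axis using Ī + A·d² with d = x − 2.60265:
  web: d = -1.90265 cm → contributes +84.7488 cm⁴
  top flange (beyond web): d = 3.09735 cm → contributes +108.407 cm⁴
  bottom flange (beyond web): d = 3.09735 cm → contributes +108.407 cm⁴
Total I = 301.563 cm⁴.

I_y ≈ 301.6 cm⁴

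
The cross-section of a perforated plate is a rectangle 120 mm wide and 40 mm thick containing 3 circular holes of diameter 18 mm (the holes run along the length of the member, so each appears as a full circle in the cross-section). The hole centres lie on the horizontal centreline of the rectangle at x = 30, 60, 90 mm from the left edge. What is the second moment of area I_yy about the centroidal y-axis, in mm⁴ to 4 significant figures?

I_yy ≈ 5.286 × 10⁶ mm⁴

Split into non-overlapping primitives; take the origin at the lower-left of the bounding box.
Plate: 120 × 40, A = 4 800 mm², x = 60 mm, Ī = 5 760 000 mm⁴.
Hole 1 (subtracted): ⌀18, A = 254.469 mm², x = 30 mm, Ī = 5 153 mm⁴.
Hole 2 (subtracted): ⌀18, A = 254.469 mm², x = 60 mm, Ī = 5 153 mm⁴.
Hole 3 (subtracted): ⌀18, A = 254.469 mm², x = 90 mm, Ī = 5 153 mm⁴.
By symmetry the centroid is at mid-width, x̄ = 60 mm.
Transfer each piece to the centroidal y-axis using Ī + A·d² with d = x − 60:
  plate: d = 0 mm → contributes +5 760 000 mm⁴
  hole 1: d = -30 mm → contributes −234 175 mm⁴
  hole 2: d = 0 mm → contributes −5 153 mm⁴
  hole 3: d = 30 mm → contributes −234 175 mm⁴
Total I = 5 286 497 mm⁴.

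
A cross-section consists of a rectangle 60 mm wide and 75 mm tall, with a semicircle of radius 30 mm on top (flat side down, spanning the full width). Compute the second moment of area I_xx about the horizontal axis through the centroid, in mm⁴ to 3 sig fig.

Decompose the section into non-overlapping parts with the origin at the bottom-left of its bounding rectangle.
Rectangular body: 60 × 75, A = 4 500 mm², y = 37.5 mm, Ī = 2 109 375 mm⁴.
Semicircular cap: semicircle r = 30, A = 1413.7 mm², y = 87.732 mm, Ī = 88 903 mm⁴.
Centroid: ȳ = ΣA·y / ΣA = 49.508 mm.
Transfer each piece to the horizontal axis through the centroid using Ī + A·d² with d = y − 49.508:
  rectangular body: d = -12.008 mm → contributes +2 758 284 mm⁴
  semicircular cap: d = 38.224 mm → contributes +2 154 446 mm⁴
Total I = 4 912 730 mm⁴.

I_xx ≈ 4.91 × 10⁶ mm⁴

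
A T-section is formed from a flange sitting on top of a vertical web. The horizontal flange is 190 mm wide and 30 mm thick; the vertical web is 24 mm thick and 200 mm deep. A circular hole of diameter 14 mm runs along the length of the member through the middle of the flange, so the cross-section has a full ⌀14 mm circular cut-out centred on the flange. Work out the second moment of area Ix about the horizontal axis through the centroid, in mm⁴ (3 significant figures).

Decompose the section into non-overlapping parts with the origin at the bottom-left of its bounding rectangle.
Flange: 190 × 30, A = 5 700 mm², y = 215 mm, Ī = 427 500 mm⁴.
Web: 24 × 200, A = 4 800 mm², y = 100 mm, Ī = 16 000 000 mm⁴.
Hole (subtracted): ⌀14, A = 153.94 mm², y = 215 mm, Ī = 1885.7 mm⁴.
Centroid: ȳ = ΣA·y / ΣA = 161.65 mm.
Transfer each piece to the horizontal axis through the centroid using Ī + A·d² with d = y − 161.65:
  flange: d = 53.354 mm → contributes +16 653 178 mm⁴
  web: d = -61.646 mm → contributes +34 241 317 mm⁴
  hole: d = 53.354 mm → contributes −440 087 mm⁴
Total I = 50 454 408 mm⁴.

Ix ≈ 5.05 × 10⁷ mm⁴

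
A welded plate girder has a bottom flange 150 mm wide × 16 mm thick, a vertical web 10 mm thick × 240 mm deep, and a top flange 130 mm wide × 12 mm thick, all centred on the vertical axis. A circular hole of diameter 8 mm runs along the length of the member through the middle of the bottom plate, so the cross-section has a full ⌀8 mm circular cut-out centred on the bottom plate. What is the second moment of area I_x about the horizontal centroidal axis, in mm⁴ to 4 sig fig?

I_x ≈ 7.313 × 10⁷ mm⁴

Split into non-overlapping primitives; take the origin at the lower-left of the bounding box.
Bottom plate: 150 × 16, A = 2 400 mm², y = 8 mm, Ī = 51 200 mm⁴.
Web plate: 10 × 240, A = 2 400 mm², y = 136 mm, Ī = 11 520 000 mm⁴.
Top plate: 130 × 12, A = 1 560 mm², y = 262 mm, Ī = 18 720 mm⁴.
Hole (subtracted): ⌀8, A = 50.2655 mm², y = 8 mm, Ī = 201.062 mm⁴.
Centroid: ȳ = ΣA·y / ΣA = 119.485 mm.
Transfer each piece to the horizontal centroidal axis using Ī + A·d² with d = y − 119.485:
  bottom plate: d = -111.485 mm → contributes +29 880 509 mm⁴
  web plate: d = 16.5151 mm → contributes +12 174 598 mm⁴
  top plate: d = 142.515 mm → contributes +31 703 192 mm⁴
  hole: d = -111.485 mm → contributes −624 945 mm⁴
Total I = 73 133 354 mm⁴.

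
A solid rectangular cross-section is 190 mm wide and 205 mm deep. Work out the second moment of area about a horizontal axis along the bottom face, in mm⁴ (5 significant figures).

I_base ≈ 5.4562 × 10⁸ mm⁴

The section: 190 × 205, A = 38 950 mm², y = 102.5 mm, Ī = 136 406 146 mm⁴.
Transfer it to a horizontal axis along the bottom face using Ī + A·d² with d = y − 0:
  the section: d = 102.5 mm → contributes +545 624 583 mm⁴
Total I = 545 624 583 mm⁴.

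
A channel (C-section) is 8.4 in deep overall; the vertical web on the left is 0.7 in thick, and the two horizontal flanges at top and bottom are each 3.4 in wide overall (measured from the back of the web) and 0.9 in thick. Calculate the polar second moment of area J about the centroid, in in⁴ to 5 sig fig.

Decompose the section into non-overlapping parts with the origin at the bottom-left of its bounding rectangle.
Web: 0.7 × 8.4, A = 5.88 in², y = 4.2 in, Ī = 34.5744 in⁴.
Top flange (beyond web): 2.7 × 0.9, A = 2.43 in², y = 7.95 in, Ī = 0.164025 in⁴.
Bottom flange (beyond web): 2.7 × 0.9, A = 2.43 in², y = 0.45 in, Ī = 0.164025 in⁴.
By symmetry the centroid is at mid-height, ȳ = 4.2 in.
Transfer each piece to the centroidal x-axis using Ī + A·d² with d = y − 4.2:
  web: d = 0 in → contributes +34.5744 in⁴
  top flange (beyond web): d = 3.75 in → contributes +34.3359 in⁴
  bottom flange (beyond web): d = -3.75 in → contributes +34.3359 in⁴
Total I = 103.2462 in⁴.
For the y-axis: x̄ = 1.119274 in.
Repeating about the centroidal y-axis gives I_y = 10.88221 in⁴.
Polar second moment: J = I_x + I_y = 114.1284 in⁴.

J ≈ 114.13 in⁴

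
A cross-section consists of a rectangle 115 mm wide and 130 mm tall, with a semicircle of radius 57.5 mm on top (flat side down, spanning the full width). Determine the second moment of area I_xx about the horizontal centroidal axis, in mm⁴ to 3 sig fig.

Break the section into simple shapes (no overlaps), measuring from the bottom-left corner of the bounding box.
Rectangular body: 115 × 130, A = 14 950 mm², y = 65 mm, Ī = 21 054 583 mm⁴.
Semicircular cap: semicircle r = 57.5, A = 5193.4 mm², y = 154.4 mm, Ī = 1 199 785 mm⁴.
Centroid: ȳ = ΣA·y / ΣA = 88.05 mm.
Transfer each piece to the horizontal centroidal axis using Ī + A·d² with d = y − 88.05:
  rectangular body: d = -23.05 mm → contributes +28 997 799 mm⁴
  semicircular cap: d = 66.353 mm → contributes +24 065 353 mm⁴
Total I = 53 063 152 mm⁴.

I_xx ≈ 5.31 × 10⁷ mm⁴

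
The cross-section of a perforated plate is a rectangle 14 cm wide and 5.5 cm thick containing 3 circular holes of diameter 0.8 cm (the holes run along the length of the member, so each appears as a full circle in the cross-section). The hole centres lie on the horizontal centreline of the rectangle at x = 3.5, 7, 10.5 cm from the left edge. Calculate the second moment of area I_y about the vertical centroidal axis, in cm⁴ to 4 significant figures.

I_y ≈ 1245 cm⁴

Decompose the section into non-overlapping parts with the origin at the bottom-left of its bounding rectangle.
Plate: 14 × 5.5, A = 77 cm², x = 7 cm, Ī = 1257.67 cm⁴.
Hole 1 (subtracted): ⌀0.8, A = 0.502655 cm², x = 3.5 cm, Ī = 0.0201062 cm⁴.
Hole 2 (subtracted): ⌀0.8, A = 0.502655 cm², x = 7 cm, Ī = 0.0201062 cm⁴.
Hole 3 (subtracted): ⌀0.8, A = 0.502655 cm², x = 10.5 cm, Ī = 0.0201062 cm⁴.
By symmetry the centroid is at mid-width, x̄ = 7 cm.
Transfer each piece to the vertical centroidal axis using Ī + A·d² with d = x − 7:
  plate: d = 0 cm → contributes +1257.67 cm⁴
  hole 1: d = -3.5 cm → contributes −6.17763 cm⁴
  hole 2: d = 0 cm → contributes −0.0201062 cm⁴
  hole 3: d = 3.5 cm → contributes −6.17763 cm⁴
Total I = 1245.29 cm⁴.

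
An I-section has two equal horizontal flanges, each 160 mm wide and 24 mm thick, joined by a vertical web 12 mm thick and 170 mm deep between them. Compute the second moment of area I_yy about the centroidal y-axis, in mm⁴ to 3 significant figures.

I_yy ≈ 1.64 × 10⁷ mm⁴

Break the section into simple shapes (no overlaps), measuring from the bottom-left corner of the bounding box.
Bottom flange: 160 × 24, A = 3 840 mm², x = 80 mm, Ī = 8 192 000 mm⁴.
Web: 12 × 170, A = 2 040 mm², x = 80 mm, Ī = 24 480 mm⁴.
Top flange: 160 × 24, A = 3 840 mm², x = 80 mm, Ī = 8 192 000 mm⁴.
By symmetry the centroid is at mid-width, x̄ = 80 mm.
All pieces are centred on the centroidal y-axis, so I = ΣĪ = 16 408 480 mm⁴.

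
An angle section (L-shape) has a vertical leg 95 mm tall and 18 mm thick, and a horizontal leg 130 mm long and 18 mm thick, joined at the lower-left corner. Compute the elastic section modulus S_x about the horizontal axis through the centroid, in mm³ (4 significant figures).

Decompose the section into non-overlapping parts with the origin at the bottom-left of its bounding rectangle.
Vertical leg: 18 × 95, A = 1 710 mm², y = 47.5 mm, Ī = 1 286 063 mm⁴.
Horizontal leg (remainder): 112 × 18, A = 2 016 mm², y = 9 mm, Ī = 54 432 mm⁴.
Centroid: ȳ = ΣA·y / ΣA = 26.6691 mm.
Transfer each piece to the horizontal axis through the centroid using Ī + A·d² with d = y − 26.6691:
  vertical leg: d = 20.8309 mm → contributes +2 028 078 mm⁴
  horizontal leg (remainder): d = -17.6691 mm → contributes +683 820 mm⁴
Total I = 2 711 898 mm⁴.
Extreme fibre distance c = 68.3309 mm; S = I/c = 39687.7 mm³.

S_x ≈ 3.969 × 10⁴ mm³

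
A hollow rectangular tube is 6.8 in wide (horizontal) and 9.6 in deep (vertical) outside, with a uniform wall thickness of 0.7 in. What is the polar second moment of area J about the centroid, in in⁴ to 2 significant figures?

J ≈ 400 in⁴

Decompose the section into non-overlapping parts with the origin at the bottom-left of its bounding rectangle.
Outer rectangle: 6.8 × 9.6, A = 65.28 in², y = 4.8 in, Ī = 501.4 in⁴.
Inner void (subtracted): 5.4 × 8.2, A = 44.28 in², y = 4.8 in, Ī = 248.1 in⁴.
By symmetry the centroid is at mid-height, ȳ = 4.8 in.
All pieces are centred on the centroidal x-axis, so I = ΣĪ (holes subtracted) = 253.2 in⁴.
Repeating about the centroidal y-axis gives I_y = 143.9 in⁴.
Polar second moment: J = I_x + I_y = 397.2 in⁴.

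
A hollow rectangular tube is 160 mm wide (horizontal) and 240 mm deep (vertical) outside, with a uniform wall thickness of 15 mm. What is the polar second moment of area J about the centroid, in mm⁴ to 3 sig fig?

Treat the section as a set of non-overlapping primitives; coordinates are from the bounding-box lower-left.
Outer rectangle: 160 × 240, A = 38 400 mm², y = 120 mm, Ī = 184 320 000 mm⁴.
Inner void (subtracted): 130 × 210, A = 27 300 mm², y = 120 mm, Ī = 100 327 500 mm⁴.
By symmetry the centroid is at mid-height, ȳ = 120 mm.
All pieces are centred on the centroidal x-axis, so I = ΣĪ (holes subtracted) = 83 992 500 mm⁴.
Repeating about the centroidal y-axis gives I_y = 43 472 500 mm⁴.
Polar second moment: J = I_x + I_y = 127 465 000 mm⁴.

J ≈ 1.27 × 10⁸ mm⁴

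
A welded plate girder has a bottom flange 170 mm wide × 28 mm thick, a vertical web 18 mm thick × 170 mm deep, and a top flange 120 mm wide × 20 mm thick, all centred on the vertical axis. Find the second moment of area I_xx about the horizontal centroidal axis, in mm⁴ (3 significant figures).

I_xx ≈ 7.03 × 10⁷ mm⁴

Break the section into simple shapes (no overlaps), measuring from the bottom-left corner of the bounding box.
Bottom plate: 170 × 28, A = 4 760 mm², y = 14 mm, Ī = 310 987 mm⁴.
Web plate: 18 × 170, A = 3 060 mm², y = 113 mm, Ī = 7 369 500 mm⁴.
Top plate: 120 × 20, A = 2 400 mm², y = 208 mm, Ī = 80 000 mm⁴.
Centroid: ȳ = ΣA·y / ΣA = 89.2 mm.
Transfer each piece to the horizontal centroidal axis using Ī + A·d² with d = y − 89.2:
  bottom plate: d = -75.2 mm → contributes +27 228 697 mm⁴
  web plate: d = 23.8 mm → contributes +9 102 863 mm⁴
  top plate: d = 118.8 mm → contributes +33 952 479 mm⁴
Total I = 70 284 039 mm⁴.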